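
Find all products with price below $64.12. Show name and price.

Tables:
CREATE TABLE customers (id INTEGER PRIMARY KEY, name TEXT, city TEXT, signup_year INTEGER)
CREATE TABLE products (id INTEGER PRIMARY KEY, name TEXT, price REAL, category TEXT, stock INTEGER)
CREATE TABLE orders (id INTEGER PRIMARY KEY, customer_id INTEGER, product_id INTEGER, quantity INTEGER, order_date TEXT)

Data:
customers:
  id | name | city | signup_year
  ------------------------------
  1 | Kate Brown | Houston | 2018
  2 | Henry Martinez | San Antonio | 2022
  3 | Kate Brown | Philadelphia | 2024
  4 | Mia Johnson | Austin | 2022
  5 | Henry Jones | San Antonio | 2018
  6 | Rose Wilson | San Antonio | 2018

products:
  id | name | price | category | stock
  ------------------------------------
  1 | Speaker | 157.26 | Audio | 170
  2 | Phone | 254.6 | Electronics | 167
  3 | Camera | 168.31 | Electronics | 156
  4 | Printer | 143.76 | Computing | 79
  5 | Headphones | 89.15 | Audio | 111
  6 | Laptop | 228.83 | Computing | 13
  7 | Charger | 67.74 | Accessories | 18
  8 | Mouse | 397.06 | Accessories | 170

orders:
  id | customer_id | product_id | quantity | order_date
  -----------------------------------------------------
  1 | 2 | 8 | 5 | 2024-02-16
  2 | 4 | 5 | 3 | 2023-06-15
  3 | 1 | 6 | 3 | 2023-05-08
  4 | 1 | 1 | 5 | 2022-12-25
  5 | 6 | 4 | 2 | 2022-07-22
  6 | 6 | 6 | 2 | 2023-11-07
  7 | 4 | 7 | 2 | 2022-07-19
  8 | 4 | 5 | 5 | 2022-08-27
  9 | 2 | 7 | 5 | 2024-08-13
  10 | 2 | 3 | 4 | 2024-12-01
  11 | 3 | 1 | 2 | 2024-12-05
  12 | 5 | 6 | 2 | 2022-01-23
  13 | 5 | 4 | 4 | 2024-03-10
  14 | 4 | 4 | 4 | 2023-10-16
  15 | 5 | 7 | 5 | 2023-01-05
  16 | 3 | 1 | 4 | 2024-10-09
SELECT name, price FROM products WHERE price < 64.12

Execution result:
(no rows)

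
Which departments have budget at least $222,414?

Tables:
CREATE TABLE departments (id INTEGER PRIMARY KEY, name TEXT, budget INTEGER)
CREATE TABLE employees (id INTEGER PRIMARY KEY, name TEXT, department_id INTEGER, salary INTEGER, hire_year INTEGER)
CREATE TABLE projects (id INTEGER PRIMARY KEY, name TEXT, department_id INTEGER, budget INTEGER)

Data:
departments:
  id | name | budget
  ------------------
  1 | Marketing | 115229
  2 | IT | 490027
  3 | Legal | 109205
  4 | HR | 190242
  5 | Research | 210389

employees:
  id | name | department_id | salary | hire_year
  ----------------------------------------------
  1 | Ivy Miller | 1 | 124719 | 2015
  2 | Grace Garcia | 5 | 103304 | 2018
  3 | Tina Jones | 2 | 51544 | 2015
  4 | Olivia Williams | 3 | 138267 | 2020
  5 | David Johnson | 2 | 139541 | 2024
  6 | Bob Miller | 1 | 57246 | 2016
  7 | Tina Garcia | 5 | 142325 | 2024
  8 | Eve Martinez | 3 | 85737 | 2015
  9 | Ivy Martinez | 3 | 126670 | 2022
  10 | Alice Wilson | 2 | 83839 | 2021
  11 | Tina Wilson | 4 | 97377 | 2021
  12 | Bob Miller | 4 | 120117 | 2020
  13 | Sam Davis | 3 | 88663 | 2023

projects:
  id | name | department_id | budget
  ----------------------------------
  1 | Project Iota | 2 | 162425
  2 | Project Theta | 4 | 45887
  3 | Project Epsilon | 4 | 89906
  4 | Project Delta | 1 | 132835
SELECT name, budget FROM departments WHERE budget >= 222414

Execution result:
name | budget
IT | 490027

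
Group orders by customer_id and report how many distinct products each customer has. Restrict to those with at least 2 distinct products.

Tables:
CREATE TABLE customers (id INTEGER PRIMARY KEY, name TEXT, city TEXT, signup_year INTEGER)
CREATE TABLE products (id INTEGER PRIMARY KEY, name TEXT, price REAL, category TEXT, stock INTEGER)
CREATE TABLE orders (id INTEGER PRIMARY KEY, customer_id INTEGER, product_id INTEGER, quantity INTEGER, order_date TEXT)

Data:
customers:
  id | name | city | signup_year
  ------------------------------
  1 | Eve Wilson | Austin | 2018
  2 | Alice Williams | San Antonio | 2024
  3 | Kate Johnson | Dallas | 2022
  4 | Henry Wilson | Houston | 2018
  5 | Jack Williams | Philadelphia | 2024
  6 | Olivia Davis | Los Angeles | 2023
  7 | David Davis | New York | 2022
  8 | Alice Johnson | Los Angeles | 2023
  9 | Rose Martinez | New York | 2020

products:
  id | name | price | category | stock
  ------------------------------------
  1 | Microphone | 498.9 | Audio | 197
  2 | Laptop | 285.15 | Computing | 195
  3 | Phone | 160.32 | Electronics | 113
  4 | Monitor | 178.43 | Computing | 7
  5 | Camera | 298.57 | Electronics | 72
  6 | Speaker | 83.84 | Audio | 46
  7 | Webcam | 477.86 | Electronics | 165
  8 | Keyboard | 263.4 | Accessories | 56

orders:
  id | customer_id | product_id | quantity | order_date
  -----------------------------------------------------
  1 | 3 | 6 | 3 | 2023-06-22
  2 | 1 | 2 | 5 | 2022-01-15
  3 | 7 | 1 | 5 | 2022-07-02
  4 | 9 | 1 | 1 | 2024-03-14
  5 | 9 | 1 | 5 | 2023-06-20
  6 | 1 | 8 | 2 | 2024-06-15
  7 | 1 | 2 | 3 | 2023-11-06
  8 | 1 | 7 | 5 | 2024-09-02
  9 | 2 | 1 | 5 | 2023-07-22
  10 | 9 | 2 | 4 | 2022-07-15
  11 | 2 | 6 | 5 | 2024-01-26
SELECT customer_id, COUNT(DISTINCT product_id) AS distinct_product_count FROM orders GROUP BY customer_id HAVING COUNT(DISTINCT product_id) >= 2

Execution result:
customer_id | distinct_product_count
1 | 3
2 | 2
9 | 2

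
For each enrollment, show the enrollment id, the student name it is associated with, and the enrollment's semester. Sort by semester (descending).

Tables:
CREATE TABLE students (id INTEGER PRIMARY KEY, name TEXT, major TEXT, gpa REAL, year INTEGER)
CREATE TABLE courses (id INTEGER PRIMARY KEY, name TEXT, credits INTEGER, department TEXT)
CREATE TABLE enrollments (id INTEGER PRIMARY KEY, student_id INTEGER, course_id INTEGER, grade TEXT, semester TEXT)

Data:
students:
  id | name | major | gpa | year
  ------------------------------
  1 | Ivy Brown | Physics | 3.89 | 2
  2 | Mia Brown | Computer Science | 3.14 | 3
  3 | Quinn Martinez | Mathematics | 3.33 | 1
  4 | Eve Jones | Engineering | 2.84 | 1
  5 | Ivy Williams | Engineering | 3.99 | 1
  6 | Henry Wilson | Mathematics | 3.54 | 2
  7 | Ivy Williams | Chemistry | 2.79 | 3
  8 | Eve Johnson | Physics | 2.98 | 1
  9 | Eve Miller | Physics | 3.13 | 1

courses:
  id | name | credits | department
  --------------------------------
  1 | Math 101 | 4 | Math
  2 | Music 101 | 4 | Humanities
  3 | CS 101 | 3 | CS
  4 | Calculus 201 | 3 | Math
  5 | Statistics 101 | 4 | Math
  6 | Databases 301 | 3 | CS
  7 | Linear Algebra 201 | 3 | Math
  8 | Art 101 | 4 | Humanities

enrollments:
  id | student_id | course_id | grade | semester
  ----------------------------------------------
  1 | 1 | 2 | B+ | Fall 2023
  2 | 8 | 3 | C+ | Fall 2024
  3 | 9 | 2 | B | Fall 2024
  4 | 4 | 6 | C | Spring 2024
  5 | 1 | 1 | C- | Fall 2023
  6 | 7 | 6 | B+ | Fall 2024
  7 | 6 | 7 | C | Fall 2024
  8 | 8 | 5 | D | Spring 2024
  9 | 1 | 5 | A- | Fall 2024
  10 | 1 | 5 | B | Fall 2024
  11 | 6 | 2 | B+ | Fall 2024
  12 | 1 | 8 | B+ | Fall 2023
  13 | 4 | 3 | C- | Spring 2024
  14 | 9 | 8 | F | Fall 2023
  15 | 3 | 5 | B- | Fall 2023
SELECT c.id, p.name AS student, c.semester FROM enrollments c JOIN students p ON c.student_id = p.id ORDER BY c.semester DESC

Execution result:
id | student | semester
4 | Eve Jones | Spring 2024
8 | Eve Johnson | Spring 2024
13 | Eve Jones | Spring 2024
2 | Eve Johnson | Fall 2024
3 | Eve Miller | Fall 2024
6 | Ivy Williams | Fall 2024
7 | Henry Wilson | Fall 2024
9 | Ivy Brown | Fall 2024
10 | Ivy Brown | Fall 2024
11 | Henry Wilson | Fall 2024
1 | Ivy Brown | Fall 2023
5 | Ivy Brown | Fall 2023
12 | Ivy Brown | Fall 2023
14 | Eve Miller | Fall 2023
15 | Quinn Martinez | Fall 2023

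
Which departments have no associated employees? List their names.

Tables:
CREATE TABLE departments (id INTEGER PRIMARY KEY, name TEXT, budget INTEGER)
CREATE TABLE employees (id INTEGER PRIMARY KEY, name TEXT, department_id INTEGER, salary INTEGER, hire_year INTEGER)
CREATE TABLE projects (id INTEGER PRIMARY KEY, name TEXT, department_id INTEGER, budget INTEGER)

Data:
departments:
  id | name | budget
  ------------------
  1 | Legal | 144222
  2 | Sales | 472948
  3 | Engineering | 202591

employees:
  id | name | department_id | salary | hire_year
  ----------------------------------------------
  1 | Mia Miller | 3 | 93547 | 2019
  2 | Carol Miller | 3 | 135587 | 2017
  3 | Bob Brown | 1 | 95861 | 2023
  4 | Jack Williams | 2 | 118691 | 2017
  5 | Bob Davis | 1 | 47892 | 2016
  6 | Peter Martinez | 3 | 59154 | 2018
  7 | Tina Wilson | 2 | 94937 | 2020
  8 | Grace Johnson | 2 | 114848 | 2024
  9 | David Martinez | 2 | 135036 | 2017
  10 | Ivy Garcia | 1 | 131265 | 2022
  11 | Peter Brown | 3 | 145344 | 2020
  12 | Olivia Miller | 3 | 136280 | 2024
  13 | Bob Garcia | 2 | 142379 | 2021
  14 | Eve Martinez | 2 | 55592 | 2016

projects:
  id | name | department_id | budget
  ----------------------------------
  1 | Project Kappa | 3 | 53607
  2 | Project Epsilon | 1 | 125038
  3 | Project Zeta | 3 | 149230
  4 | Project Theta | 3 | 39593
SELECT p.name FROM departments p LEFT JOIN employees c ON c.department_id = p.id WHERE c.id IS NULL

Execution result:
(no rows)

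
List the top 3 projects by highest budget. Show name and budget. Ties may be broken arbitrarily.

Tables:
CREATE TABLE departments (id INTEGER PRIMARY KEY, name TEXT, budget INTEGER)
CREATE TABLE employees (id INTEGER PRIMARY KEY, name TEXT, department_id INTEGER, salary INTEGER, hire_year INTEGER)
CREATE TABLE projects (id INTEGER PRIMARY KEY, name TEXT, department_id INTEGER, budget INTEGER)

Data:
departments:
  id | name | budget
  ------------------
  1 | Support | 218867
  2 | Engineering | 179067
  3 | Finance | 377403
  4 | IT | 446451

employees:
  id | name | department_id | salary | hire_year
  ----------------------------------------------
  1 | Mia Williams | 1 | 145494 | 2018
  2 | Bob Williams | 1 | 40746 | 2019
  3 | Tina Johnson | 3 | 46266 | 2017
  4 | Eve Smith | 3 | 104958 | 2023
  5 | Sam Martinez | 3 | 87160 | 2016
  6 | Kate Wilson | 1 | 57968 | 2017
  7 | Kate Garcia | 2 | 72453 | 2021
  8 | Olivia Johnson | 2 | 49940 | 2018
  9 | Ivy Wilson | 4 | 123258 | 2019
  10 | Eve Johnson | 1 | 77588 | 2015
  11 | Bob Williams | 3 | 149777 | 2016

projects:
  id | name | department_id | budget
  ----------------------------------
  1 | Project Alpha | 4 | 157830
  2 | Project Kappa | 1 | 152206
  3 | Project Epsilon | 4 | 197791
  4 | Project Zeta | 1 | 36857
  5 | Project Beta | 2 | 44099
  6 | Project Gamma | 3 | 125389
SELECT name, budget FROM projects ORDER BY budget DESC LIMIT 3

Execution result:
name | budget
Project Epsilon | 197791
Project Alpha | 157830
Project Kappa | 152206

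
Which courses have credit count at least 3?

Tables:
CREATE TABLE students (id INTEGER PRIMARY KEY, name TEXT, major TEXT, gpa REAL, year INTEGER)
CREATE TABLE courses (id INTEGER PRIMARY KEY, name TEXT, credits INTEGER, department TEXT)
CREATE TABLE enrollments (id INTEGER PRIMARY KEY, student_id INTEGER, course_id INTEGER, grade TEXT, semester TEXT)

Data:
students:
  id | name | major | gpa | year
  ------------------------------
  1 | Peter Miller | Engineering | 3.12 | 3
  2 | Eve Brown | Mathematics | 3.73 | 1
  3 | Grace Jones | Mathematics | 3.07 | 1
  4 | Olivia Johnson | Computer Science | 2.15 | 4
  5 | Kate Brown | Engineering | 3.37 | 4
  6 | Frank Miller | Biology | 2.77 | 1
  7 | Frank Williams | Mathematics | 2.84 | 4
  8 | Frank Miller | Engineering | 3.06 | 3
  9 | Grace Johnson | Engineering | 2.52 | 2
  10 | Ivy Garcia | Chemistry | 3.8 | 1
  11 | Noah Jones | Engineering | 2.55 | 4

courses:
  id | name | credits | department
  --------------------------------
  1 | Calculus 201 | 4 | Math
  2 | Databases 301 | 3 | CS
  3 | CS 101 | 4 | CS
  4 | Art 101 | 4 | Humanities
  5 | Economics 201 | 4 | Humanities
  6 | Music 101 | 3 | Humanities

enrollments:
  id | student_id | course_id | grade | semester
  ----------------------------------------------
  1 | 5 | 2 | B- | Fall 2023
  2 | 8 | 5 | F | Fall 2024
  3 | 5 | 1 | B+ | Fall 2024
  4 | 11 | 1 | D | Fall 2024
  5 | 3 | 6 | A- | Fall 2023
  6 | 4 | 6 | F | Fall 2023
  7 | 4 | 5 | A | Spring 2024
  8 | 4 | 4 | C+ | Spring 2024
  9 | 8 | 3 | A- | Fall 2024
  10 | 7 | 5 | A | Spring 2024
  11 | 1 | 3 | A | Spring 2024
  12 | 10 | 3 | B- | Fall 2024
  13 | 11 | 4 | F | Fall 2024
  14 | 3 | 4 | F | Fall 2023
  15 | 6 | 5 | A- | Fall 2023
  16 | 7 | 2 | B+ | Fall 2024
SELECT name, credits FROM courses WHERE credits >= 3

Execution result:
name | credits
Calculus 201 | 4
Databases 301 | 3
CS 101 | 4
Art 101 | 4
Economics 201 | 4
Music 101 | 3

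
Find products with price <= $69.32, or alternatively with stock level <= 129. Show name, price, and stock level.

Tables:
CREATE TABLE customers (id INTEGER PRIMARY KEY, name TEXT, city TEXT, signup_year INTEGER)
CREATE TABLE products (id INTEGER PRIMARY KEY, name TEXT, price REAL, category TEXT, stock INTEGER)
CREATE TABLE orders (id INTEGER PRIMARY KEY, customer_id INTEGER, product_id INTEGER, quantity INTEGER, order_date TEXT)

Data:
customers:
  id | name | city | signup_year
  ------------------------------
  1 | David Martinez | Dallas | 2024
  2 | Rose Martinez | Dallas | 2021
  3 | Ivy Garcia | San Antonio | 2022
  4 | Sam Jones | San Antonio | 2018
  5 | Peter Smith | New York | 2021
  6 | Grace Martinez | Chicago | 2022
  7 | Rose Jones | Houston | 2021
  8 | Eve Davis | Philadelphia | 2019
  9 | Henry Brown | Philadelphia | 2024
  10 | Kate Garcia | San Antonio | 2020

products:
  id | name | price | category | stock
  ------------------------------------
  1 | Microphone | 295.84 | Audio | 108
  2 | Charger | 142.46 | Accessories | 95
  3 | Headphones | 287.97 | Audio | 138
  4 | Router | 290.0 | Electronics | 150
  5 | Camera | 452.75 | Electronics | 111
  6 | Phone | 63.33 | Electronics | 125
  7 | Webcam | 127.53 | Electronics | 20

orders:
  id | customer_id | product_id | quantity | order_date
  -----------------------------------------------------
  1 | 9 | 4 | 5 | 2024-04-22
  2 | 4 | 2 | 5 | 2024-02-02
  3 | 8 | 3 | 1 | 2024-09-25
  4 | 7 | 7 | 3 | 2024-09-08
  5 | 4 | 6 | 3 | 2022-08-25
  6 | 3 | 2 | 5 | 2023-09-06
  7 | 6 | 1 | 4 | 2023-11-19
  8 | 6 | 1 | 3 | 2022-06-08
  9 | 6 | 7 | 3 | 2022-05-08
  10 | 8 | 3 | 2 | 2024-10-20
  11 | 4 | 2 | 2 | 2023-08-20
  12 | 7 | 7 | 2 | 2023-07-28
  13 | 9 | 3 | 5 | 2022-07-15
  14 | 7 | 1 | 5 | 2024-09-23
SELECT name, price, stock FROM products WHERE price <= 69.32 OR stock <= 129

Execution result:
name | price | stock
Microphone | 295.84 | 108
Charger | 142.46 | 95
Camera | 452.75 | 111
Phone | 63.33 | 125
Webcam | 127.53 | 20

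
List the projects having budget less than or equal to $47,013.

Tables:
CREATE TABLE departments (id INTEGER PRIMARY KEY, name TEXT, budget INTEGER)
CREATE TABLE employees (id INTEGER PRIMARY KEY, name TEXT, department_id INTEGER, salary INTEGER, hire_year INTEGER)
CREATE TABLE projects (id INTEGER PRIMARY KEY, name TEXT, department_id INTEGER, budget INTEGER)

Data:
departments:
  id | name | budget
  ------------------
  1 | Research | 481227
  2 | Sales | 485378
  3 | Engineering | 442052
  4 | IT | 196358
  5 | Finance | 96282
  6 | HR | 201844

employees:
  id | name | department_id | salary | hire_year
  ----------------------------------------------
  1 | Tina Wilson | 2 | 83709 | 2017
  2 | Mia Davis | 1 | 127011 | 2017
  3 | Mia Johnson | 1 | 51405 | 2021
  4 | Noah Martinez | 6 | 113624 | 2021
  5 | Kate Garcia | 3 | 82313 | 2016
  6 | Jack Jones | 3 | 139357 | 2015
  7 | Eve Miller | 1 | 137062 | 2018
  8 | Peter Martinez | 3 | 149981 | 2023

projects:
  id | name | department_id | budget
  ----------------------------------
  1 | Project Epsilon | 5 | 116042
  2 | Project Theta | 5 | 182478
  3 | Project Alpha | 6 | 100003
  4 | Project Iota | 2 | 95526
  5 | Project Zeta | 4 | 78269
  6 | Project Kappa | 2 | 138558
SELECT name, budget FROM projects WHERE budget <= 47013

Execution result:
(no rows)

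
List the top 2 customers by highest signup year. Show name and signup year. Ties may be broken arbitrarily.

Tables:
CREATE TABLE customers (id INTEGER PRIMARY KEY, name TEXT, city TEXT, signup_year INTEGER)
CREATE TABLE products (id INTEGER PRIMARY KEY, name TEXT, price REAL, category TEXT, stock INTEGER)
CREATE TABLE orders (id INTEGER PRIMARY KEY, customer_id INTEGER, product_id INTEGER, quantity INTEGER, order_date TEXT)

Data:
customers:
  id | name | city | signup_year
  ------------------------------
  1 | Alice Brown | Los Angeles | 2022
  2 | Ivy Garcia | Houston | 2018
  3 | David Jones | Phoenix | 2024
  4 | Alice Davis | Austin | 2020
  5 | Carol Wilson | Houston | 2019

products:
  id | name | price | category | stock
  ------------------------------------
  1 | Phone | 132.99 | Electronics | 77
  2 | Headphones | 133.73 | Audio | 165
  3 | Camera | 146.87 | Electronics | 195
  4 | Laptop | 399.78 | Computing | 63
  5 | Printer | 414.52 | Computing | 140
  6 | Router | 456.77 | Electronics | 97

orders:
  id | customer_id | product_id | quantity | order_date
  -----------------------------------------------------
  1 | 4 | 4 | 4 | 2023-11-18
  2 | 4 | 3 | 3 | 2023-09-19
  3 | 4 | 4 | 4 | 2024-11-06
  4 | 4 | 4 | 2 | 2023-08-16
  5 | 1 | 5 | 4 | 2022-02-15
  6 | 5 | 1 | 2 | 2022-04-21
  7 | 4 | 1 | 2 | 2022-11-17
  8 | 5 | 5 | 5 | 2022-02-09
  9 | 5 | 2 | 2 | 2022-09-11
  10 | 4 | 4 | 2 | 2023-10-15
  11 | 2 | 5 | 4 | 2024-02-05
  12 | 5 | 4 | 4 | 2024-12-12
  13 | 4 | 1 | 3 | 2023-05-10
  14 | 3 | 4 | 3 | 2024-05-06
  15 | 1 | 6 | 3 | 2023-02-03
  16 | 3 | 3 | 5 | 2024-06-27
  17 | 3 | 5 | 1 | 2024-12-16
SELECT name, signup_year FROM customers ORDER BY signup_year DESC LIMIT 2

Execution result:
name | signup_year
David Jones | 2024
Alice Brown | 2022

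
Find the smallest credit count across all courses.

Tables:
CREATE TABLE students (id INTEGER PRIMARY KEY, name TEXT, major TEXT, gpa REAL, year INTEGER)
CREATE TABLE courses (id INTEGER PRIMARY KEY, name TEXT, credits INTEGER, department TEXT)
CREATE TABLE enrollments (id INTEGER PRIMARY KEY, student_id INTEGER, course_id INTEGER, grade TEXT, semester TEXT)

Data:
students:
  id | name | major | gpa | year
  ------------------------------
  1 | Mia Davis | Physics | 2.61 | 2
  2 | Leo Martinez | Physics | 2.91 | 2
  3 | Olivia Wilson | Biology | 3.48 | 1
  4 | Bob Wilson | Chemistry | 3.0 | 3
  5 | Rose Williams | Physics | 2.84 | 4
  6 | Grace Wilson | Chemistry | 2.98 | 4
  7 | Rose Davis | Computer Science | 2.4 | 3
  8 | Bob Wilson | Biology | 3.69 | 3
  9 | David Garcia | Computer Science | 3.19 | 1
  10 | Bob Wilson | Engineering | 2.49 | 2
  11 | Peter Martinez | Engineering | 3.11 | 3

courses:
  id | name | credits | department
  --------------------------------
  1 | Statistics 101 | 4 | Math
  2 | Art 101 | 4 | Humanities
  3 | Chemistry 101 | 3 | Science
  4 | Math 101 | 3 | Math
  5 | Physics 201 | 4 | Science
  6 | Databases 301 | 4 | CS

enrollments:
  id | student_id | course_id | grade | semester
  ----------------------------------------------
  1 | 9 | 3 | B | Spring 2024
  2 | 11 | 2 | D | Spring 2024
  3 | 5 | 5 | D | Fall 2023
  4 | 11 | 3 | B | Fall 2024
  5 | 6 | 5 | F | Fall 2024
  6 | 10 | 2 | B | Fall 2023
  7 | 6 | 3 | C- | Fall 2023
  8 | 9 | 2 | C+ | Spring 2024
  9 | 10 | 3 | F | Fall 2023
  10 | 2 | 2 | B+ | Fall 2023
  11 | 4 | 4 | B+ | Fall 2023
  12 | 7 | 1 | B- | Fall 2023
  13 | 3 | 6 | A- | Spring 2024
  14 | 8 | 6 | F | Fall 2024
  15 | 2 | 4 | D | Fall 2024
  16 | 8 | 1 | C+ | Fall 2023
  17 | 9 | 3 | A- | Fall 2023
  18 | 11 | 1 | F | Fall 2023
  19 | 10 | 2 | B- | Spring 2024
SELECT MIN(credits) FROM courses

Execution result:
3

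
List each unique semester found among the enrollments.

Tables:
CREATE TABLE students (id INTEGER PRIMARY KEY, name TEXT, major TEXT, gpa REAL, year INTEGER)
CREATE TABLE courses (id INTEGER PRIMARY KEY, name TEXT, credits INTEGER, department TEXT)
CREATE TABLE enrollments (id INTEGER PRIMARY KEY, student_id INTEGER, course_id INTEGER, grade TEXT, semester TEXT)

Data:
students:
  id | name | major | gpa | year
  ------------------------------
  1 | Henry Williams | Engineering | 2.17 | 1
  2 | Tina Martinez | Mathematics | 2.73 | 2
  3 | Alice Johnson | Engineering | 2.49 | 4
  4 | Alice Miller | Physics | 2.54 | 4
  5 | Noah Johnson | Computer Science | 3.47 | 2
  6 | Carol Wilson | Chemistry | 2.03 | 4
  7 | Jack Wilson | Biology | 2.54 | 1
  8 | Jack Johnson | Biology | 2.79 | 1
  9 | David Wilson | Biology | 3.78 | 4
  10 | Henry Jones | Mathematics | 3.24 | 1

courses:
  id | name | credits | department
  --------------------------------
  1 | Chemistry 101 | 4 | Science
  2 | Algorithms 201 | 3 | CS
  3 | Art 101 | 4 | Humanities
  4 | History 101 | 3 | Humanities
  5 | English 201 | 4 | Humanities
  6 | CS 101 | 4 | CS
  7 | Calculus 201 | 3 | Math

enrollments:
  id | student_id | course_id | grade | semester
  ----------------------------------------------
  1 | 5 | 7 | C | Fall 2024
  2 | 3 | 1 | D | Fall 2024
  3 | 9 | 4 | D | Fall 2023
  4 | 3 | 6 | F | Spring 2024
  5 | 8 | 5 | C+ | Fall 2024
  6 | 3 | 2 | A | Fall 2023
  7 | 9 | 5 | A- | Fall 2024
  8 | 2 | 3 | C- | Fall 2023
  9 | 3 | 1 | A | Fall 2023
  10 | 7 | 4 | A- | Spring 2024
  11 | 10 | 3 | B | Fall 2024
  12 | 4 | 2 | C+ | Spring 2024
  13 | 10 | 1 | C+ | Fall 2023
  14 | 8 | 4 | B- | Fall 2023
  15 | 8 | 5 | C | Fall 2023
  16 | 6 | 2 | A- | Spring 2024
SELECT DISTINCT semester FROM enrollments

Execution result:
semester
Fall 2024
Fall 2023
Spring 2024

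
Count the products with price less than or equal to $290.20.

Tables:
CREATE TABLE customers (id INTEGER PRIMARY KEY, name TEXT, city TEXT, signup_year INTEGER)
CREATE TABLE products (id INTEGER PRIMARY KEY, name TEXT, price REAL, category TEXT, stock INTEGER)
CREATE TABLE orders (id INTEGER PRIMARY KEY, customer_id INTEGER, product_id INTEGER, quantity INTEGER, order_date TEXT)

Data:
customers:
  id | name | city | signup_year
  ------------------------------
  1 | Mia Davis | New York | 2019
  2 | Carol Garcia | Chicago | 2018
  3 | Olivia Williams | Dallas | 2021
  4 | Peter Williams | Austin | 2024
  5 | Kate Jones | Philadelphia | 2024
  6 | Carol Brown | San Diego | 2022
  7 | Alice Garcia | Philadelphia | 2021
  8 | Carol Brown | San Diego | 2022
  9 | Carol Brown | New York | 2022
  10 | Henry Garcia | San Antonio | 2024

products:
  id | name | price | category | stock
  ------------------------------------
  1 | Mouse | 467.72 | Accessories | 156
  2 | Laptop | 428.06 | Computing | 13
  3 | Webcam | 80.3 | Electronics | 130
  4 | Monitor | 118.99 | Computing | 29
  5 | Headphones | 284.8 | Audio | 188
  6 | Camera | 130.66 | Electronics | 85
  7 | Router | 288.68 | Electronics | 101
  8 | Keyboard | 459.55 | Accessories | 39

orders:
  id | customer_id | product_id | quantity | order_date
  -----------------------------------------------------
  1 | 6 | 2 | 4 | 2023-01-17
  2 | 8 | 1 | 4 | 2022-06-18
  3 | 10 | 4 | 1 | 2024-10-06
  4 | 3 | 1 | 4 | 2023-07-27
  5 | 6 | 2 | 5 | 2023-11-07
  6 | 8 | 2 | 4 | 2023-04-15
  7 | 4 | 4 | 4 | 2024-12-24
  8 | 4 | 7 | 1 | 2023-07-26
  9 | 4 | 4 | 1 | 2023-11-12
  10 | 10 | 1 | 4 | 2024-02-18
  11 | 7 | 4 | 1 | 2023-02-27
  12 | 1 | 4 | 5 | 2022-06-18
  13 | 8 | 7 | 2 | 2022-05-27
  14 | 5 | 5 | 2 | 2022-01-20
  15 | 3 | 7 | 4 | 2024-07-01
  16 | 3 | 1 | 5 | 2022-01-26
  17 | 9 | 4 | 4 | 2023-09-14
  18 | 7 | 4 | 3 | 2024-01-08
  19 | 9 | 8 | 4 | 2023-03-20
SELECT COUNT(*) FROM products WHERE price <= 290.2

Execution result:
5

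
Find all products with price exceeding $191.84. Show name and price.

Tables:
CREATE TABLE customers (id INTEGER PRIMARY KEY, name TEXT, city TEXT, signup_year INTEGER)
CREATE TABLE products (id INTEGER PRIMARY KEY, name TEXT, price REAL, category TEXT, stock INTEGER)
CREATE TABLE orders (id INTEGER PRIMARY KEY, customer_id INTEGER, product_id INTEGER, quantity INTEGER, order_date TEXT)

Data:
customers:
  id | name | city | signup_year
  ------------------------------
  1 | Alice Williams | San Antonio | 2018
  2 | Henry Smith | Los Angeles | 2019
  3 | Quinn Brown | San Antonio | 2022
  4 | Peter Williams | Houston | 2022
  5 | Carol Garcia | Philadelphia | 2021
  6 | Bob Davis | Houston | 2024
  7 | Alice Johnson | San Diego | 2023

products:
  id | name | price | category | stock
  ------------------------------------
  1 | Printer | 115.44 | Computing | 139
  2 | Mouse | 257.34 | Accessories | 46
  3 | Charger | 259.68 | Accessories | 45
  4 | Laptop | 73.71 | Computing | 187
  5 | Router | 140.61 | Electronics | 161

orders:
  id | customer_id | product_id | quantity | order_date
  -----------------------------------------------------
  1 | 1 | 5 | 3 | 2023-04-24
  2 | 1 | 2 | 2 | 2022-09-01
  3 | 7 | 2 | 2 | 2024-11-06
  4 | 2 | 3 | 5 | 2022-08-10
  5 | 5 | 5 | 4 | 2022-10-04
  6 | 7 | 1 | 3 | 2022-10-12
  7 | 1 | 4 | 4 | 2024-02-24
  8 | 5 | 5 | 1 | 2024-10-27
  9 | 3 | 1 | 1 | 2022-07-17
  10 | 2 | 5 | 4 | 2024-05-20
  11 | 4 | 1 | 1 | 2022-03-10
SELECT name, price FROM products WHERE price > 191.84

Execution result:
name | price
Mouse | 257.34
Charger | 259.68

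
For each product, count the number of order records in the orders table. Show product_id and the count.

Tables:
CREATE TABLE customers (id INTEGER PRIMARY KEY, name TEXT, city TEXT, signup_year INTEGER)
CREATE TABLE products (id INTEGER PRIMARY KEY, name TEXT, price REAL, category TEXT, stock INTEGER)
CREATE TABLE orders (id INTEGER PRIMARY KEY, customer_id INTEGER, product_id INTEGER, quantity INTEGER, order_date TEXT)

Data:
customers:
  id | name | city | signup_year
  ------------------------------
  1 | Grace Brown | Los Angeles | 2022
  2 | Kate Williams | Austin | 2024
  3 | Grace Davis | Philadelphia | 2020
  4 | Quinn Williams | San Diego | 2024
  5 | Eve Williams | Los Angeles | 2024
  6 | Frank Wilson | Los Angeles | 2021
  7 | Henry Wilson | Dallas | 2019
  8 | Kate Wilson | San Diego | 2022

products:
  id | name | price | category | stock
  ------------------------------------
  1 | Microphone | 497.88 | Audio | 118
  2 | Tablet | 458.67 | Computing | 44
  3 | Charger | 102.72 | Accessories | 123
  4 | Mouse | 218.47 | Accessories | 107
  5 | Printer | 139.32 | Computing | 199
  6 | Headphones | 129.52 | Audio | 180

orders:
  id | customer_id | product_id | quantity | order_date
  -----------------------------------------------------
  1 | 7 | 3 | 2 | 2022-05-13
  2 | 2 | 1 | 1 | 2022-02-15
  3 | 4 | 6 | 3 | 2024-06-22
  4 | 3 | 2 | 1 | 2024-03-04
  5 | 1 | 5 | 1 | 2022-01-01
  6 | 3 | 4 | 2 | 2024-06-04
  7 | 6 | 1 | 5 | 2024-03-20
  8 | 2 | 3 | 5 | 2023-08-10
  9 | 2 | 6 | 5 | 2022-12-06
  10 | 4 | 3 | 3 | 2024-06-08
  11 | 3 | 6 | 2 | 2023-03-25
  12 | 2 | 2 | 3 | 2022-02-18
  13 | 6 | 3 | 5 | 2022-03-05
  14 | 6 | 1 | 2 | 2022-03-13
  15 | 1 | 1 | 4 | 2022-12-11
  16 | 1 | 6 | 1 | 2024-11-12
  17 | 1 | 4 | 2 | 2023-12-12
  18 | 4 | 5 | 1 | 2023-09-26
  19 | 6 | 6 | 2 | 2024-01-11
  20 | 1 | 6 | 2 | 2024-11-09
SELECT product_id, COUNT(*) AS order_count FROM orders GROUP BY product_id

Execution result:
product_id | order_count
1 | 4
2 | 2
3 | 4
4 | 2
5 | 2
6 | 6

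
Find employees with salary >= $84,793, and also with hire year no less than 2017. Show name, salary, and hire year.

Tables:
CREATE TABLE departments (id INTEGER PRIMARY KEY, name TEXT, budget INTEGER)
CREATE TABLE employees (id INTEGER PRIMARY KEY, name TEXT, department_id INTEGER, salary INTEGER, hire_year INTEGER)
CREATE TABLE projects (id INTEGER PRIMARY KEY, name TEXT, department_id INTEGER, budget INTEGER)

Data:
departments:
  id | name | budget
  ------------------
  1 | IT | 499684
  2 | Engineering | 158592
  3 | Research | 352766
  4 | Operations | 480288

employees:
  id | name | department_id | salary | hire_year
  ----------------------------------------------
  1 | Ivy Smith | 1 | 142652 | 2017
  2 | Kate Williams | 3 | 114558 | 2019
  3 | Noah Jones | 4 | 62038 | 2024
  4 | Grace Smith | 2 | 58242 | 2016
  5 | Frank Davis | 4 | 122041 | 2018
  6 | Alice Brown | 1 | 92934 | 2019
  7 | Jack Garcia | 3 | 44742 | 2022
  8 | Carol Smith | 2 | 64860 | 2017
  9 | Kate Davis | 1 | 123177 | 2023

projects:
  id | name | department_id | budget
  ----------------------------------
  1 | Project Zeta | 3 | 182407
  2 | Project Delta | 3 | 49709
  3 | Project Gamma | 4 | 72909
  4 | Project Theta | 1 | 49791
SELECT name, salary, hire_year FROM employees WHERE salary >= 84793 AND hire_year >= 2017

Execution result:
name | salary | hire_year
Ivy Smith | 142652 | 2017
Kate Williams | 114558 | 2019
Frank Davis | 122041 | 2018
Alice Brown | 92934 | 2019
Kate Davis | 123177 | 2023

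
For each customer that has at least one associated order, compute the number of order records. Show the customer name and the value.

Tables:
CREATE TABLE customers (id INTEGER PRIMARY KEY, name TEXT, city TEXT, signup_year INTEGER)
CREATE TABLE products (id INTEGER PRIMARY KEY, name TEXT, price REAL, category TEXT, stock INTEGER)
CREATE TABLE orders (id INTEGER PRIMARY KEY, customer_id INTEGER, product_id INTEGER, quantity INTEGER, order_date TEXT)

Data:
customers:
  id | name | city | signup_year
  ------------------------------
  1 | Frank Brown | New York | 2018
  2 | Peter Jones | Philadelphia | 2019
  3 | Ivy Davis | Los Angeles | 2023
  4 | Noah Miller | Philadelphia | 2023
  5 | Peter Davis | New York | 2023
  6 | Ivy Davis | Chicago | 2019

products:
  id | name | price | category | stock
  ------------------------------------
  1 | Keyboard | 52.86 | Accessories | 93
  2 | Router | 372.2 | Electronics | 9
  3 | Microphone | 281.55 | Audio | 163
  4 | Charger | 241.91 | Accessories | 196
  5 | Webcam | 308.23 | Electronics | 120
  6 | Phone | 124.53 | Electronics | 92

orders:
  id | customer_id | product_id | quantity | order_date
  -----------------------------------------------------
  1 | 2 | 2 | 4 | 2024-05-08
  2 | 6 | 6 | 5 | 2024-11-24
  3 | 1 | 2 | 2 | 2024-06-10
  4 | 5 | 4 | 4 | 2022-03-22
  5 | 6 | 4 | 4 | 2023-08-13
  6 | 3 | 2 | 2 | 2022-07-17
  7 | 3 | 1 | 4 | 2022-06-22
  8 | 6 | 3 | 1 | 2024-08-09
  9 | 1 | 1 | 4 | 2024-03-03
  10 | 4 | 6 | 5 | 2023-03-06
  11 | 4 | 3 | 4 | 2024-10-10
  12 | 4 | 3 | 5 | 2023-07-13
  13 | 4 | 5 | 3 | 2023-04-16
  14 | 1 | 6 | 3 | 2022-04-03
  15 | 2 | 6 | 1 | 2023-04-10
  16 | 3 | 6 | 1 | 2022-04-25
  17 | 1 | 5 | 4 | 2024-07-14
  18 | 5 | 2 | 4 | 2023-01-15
SELECT p.name, COUNT(*) AS n FROM orders c JOIN customers p ON c.customer_id = p.id GROUP BY p.id, p.name

Execution result:
name | n
Frank Brown | 4
Peter Jones | 2
Ivy Davis | 3
Noah Miller | 4
Peter Davis | 2
Ivy Davis | 3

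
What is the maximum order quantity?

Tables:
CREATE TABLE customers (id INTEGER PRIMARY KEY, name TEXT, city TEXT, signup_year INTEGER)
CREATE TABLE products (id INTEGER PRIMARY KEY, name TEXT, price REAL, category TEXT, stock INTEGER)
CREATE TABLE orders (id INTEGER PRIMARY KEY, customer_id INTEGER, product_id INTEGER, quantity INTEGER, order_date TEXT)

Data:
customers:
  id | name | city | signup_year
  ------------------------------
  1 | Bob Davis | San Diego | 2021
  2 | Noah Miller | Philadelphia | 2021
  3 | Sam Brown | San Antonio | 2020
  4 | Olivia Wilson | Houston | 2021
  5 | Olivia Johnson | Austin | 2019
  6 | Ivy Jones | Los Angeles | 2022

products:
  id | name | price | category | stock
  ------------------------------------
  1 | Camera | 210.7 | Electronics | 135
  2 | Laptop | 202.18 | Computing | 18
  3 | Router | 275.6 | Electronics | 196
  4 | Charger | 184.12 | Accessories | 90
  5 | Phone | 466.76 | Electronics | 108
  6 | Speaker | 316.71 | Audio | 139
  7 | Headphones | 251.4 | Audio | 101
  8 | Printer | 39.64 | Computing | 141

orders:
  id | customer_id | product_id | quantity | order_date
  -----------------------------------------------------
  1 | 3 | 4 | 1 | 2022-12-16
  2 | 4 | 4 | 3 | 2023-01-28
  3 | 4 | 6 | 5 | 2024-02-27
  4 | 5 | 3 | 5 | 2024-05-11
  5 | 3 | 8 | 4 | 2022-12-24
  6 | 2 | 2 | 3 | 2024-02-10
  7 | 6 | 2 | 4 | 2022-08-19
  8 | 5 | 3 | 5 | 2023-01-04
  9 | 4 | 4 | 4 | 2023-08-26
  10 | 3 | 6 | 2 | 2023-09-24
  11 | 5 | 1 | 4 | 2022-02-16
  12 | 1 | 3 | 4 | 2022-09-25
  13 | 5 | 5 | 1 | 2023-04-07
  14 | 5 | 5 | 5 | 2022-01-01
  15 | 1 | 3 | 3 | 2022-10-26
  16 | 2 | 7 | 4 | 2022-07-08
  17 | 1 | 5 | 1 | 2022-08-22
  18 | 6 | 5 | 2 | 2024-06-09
SELECT MAX(quantity) FROM orders

Execution result:
5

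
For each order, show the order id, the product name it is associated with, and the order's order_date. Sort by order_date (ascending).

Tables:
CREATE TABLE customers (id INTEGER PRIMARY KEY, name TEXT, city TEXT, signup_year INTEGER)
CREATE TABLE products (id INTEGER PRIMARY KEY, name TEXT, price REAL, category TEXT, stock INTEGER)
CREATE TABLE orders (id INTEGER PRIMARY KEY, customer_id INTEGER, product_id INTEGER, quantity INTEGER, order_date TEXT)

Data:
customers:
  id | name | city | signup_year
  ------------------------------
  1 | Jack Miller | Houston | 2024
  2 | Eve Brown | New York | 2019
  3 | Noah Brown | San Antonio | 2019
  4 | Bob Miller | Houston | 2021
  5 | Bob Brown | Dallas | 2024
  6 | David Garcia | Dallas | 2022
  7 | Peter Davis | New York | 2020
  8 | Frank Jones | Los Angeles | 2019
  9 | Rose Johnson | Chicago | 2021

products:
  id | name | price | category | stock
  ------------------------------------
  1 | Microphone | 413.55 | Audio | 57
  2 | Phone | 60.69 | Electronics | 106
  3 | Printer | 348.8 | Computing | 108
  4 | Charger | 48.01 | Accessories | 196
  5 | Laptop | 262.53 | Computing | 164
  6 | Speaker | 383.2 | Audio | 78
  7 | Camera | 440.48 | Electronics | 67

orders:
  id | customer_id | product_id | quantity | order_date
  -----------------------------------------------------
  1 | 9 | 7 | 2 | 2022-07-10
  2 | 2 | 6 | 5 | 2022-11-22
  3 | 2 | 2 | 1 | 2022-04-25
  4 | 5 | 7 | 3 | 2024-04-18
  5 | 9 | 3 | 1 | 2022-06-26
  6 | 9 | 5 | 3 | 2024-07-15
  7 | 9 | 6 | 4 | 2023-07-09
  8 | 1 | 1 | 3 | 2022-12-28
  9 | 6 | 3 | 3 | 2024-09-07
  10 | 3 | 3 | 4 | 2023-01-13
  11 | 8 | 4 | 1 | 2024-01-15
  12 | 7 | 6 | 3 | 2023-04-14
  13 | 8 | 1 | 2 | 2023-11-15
SELECT c.id, p.name AS product, c.order_date FROM orders c JOIN products p ON c.product_id = p.id ORDER BY c.order_date ASC

Execution result:
id | product | order_date
3 | Phone | 2022-04-25
5 | Printer | 2022-06-26
1 | Camera | 2022-07-10
2 | Speaker | 2022-11-22
8 | Microphone | 2022-12-28
10 | Printer | 2023-01-13
12 | Speaker | 2023-04-14
7 | Speaker | 2023-07-09
13 | Microphone | 2023-11-15
11 | Charger | 2024-01-15
4 | Camera | 2024-04-18
6 | Laptop | 2024-07-15
9 | Printer | 2024-09-07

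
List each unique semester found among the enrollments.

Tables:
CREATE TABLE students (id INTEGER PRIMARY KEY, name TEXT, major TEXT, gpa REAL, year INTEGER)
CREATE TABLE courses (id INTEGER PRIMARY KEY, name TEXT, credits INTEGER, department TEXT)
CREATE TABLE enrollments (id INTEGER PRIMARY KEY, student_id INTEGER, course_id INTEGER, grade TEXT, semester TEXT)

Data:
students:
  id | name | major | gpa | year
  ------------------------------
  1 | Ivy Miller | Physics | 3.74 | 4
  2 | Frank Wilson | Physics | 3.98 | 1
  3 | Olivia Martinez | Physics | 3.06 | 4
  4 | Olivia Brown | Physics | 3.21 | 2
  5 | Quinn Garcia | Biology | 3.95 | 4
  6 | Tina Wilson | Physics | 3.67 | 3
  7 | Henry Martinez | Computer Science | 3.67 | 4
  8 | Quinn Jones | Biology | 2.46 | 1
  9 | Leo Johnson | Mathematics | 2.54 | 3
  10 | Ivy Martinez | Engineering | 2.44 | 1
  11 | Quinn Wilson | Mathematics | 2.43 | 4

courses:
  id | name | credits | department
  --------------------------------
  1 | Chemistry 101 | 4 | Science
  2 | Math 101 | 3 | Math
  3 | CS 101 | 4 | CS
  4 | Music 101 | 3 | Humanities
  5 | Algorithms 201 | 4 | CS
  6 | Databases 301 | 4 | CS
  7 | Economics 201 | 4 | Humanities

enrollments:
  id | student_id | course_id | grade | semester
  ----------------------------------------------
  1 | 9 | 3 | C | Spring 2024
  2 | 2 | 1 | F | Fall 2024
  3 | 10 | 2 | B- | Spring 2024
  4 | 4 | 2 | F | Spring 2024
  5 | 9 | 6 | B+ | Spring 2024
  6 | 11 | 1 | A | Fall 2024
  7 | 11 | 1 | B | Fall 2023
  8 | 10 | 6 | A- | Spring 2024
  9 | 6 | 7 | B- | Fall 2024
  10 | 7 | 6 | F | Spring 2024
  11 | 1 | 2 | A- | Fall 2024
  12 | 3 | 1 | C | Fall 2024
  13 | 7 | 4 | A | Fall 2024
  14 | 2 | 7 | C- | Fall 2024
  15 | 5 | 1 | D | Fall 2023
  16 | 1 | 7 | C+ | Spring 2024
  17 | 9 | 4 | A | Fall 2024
SELECT DISTINCT semester FROM enrollments

Execution result:
semester
Spring 2024
Fall 2024
Fall 2023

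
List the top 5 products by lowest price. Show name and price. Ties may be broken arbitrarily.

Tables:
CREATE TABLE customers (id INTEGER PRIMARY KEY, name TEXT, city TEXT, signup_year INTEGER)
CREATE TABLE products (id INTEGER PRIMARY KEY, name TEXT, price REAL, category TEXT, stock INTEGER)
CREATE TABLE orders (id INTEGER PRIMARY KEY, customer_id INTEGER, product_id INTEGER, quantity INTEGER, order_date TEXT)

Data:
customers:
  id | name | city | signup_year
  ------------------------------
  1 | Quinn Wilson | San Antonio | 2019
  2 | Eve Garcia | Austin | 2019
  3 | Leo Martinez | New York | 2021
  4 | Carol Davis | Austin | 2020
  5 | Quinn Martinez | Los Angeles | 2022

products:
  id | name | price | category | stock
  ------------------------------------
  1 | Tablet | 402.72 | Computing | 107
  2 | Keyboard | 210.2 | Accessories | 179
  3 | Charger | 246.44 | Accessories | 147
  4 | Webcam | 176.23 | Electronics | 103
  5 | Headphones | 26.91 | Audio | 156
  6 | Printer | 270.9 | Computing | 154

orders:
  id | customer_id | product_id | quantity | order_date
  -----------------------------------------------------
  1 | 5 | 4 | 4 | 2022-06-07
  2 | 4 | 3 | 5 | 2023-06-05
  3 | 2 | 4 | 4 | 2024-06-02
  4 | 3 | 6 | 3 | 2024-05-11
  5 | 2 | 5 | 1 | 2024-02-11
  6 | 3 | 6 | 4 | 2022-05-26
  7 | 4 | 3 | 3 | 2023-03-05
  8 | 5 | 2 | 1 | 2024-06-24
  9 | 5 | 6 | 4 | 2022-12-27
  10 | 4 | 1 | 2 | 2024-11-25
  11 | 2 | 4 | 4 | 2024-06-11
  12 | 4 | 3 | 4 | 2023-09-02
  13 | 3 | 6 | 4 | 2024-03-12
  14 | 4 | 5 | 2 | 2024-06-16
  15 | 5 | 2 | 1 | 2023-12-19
SELECT name, price FROM products ORDER BY price ASC LIMIT 5

Execution result:
name | price
Headphones | 26.91
Webcam | 176.23
Keyboard | 210.20
Charger | 246.44
Printer | 270.90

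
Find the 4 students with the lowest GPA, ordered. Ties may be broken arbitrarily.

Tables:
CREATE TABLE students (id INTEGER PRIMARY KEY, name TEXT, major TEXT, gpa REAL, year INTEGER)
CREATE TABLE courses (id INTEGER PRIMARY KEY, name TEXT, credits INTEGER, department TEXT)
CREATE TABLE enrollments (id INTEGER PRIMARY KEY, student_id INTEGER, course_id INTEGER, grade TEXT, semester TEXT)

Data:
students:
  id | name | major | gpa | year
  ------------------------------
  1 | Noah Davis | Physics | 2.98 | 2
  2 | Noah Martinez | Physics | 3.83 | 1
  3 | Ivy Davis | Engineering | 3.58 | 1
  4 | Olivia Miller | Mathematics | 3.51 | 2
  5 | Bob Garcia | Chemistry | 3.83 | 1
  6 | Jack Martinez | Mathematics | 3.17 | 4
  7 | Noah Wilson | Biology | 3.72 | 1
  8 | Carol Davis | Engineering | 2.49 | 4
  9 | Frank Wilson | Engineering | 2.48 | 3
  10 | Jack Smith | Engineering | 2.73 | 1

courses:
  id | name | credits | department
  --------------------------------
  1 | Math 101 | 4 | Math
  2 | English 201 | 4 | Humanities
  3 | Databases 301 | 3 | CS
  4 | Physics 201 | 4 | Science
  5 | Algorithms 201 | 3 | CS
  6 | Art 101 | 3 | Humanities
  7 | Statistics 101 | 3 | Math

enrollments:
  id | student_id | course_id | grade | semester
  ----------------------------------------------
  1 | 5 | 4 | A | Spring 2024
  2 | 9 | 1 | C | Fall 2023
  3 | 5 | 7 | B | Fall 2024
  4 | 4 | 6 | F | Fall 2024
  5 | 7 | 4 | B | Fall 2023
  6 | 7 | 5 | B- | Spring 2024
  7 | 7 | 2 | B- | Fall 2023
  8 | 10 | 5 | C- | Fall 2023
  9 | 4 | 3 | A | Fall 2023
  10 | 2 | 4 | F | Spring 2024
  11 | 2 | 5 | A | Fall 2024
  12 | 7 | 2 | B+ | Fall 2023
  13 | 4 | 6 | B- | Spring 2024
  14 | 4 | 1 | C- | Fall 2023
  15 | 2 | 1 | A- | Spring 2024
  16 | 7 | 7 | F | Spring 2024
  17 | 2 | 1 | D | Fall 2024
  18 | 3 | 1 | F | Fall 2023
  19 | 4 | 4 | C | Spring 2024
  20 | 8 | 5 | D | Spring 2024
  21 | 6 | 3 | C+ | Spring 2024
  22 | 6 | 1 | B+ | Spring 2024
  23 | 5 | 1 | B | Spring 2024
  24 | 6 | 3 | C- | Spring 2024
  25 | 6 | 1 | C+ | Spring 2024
SELECT name, gpa FROM students ORDER BY gpa ASC LIMIT 4

Execution result:
name | gpa
Frank Wilson | 2.48
Carol Davis | 2.49
Jack Smith | 2.73
Noah Davis | 2.98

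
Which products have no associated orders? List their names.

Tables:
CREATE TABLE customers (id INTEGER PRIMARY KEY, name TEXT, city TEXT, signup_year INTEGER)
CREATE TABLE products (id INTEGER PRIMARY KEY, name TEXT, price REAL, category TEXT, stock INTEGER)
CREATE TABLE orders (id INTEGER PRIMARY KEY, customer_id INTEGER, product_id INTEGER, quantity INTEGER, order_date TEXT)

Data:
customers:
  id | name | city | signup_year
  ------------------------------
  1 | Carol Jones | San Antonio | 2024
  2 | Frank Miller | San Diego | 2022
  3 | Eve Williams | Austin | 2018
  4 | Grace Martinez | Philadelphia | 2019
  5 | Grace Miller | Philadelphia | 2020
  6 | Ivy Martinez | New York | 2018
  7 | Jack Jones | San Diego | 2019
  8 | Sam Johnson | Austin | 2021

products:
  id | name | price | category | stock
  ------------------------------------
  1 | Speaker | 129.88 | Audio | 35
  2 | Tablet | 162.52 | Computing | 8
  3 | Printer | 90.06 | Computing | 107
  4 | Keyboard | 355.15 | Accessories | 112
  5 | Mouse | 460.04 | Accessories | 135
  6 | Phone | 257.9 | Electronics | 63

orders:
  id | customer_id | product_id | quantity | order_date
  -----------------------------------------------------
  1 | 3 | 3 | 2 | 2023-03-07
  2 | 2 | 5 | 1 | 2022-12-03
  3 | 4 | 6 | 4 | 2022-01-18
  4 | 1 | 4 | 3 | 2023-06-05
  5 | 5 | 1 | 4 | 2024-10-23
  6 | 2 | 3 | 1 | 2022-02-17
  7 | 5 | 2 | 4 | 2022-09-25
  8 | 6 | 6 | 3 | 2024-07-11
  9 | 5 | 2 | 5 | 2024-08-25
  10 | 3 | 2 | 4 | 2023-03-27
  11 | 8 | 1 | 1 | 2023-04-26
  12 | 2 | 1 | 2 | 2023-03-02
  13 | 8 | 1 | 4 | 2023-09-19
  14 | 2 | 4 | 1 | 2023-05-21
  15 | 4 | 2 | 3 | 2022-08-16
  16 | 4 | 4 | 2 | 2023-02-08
SELECT p.name FROM products p LEFT JOIN orders c ON c.product_id = p.id WHERE c.id IS NULL

Execution result:
(no rows)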